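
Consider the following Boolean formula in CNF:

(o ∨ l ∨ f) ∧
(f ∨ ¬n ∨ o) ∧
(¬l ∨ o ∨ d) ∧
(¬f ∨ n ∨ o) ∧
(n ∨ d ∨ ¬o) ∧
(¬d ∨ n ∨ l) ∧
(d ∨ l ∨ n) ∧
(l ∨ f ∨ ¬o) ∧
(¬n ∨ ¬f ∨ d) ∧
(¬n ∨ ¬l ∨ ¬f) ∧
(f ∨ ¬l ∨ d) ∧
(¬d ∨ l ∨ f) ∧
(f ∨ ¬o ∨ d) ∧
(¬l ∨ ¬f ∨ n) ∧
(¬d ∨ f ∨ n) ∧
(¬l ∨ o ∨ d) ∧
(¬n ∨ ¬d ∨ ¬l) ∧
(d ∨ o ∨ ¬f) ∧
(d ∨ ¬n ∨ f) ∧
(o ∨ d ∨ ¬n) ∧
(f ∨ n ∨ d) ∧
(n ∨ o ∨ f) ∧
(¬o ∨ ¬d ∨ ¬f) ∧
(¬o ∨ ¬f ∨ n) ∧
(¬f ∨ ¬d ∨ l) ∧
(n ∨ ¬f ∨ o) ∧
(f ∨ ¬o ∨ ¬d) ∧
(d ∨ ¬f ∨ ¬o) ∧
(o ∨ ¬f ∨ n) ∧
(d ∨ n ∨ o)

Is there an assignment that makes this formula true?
No

No, the formula is not satisfiable.

No assignment of truth values to the variables can make all 30 clauses true simultaneously.

The formula is UNSAT (unsatisfiable).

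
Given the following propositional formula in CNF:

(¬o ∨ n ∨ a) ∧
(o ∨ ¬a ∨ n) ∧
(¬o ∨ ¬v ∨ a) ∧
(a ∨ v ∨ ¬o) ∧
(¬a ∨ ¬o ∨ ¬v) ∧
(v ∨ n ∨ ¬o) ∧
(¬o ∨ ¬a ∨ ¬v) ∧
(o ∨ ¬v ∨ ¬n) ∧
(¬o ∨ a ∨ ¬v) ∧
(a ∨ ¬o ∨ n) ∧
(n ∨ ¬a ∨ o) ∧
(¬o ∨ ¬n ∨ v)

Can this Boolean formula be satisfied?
Yes

Yes, the formula is satisfiable.

One satisfying assignment is: v=False, o=False, n=False, a=False

Verification: With this assignment, all 12 clauses evaluate to true.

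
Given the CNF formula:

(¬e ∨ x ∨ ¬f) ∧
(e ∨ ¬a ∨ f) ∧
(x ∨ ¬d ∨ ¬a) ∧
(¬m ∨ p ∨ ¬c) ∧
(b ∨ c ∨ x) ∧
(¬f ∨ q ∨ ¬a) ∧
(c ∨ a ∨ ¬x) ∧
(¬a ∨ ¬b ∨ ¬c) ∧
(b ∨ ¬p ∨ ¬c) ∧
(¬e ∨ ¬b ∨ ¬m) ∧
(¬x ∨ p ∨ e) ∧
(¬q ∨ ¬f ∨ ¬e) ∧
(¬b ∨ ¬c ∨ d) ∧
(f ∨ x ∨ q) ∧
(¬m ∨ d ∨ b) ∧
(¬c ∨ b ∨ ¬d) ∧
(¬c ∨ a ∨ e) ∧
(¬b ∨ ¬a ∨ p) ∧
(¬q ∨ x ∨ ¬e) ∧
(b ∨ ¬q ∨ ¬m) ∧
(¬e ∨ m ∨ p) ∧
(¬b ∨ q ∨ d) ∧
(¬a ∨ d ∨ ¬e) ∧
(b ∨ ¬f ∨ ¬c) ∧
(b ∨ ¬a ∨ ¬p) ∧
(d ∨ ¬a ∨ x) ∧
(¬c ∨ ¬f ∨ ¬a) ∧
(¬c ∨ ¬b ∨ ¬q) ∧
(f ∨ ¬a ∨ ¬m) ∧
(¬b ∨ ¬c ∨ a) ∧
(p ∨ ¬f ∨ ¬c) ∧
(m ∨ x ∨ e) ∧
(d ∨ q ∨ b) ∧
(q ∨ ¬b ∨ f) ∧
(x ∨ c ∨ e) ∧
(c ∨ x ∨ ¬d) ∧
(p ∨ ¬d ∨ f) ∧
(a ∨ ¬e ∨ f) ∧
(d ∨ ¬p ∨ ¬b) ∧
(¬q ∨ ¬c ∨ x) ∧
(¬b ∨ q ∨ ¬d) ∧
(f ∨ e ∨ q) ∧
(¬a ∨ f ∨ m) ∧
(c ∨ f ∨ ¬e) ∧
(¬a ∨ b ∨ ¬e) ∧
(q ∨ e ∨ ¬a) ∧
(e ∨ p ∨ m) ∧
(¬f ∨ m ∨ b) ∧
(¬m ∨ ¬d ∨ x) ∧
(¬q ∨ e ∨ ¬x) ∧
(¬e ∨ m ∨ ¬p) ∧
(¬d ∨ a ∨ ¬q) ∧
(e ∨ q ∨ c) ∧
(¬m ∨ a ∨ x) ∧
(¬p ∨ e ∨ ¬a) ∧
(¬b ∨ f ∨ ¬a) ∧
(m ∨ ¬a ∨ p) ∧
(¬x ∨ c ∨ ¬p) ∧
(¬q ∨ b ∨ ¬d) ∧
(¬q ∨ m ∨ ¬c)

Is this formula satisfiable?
No

No, the formula is not satisfiable.

No assignment of truth values to the variables can make all 60 clauses true simultaneously.

The formula is UNSAT (unsatisfiable).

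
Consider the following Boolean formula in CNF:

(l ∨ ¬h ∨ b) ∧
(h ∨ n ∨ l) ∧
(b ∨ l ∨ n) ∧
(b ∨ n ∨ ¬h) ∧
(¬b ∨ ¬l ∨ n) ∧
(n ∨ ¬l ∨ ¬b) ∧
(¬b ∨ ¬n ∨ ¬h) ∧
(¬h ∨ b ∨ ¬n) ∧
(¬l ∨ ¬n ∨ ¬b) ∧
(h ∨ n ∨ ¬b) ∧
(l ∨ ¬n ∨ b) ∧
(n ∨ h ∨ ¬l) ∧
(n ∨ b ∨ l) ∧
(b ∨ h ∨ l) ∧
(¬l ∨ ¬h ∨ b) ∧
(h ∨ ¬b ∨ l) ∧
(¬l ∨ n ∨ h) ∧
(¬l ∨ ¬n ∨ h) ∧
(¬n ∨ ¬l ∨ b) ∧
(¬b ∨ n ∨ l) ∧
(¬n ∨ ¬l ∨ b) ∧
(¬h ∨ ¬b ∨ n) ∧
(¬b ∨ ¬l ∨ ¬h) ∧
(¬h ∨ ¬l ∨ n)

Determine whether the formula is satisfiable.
No

No, the formula is not satisfiable.

No assignment of truth values to the variables can make all 24 clauses true simultaneously.

The formula is UNSAT (unsatisfiable).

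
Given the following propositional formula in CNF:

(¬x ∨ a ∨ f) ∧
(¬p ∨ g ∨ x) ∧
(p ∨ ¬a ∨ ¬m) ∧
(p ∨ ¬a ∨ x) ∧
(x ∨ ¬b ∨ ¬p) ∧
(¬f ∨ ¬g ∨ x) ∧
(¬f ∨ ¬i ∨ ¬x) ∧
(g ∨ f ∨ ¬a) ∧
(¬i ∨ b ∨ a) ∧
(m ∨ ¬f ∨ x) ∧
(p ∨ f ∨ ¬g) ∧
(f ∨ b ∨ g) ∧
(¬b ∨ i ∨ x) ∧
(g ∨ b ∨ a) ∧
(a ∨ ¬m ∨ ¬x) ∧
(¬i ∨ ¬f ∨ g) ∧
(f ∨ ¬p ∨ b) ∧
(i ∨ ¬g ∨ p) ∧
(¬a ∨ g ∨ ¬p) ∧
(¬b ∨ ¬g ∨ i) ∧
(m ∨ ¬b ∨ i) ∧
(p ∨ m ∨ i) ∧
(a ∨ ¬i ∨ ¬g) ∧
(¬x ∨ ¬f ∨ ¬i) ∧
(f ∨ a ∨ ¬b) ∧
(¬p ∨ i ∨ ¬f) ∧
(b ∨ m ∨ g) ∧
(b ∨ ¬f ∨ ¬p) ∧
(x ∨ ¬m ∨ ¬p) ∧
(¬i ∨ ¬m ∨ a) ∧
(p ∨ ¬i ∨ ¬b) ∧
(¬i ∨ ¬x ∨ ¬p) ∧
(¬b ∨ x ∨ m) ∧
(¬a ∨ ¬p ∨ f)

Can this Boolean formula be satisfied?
No

No, the formula is not satisfiable.

No assignment of truth values to the variables can make all 34 clauses true simultaneously.

The formula is UNSAT (unsatisfiable).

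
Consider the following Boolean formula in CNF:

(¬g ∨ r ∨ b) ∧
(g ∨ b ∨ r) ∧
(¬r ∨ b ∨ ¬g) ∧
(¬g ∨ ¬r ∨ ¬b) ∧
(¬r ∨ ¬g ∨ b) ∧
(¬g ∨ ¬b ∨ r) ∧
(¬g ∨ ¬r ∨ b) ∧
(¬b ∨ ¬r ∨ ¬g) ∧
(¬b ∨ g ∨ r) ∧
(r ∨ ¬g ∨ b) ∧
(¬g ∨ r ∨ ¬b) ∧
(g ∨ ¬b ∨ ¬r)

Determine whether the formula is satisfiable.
Yes

Yes, the formula is satisfiable.

One satisfying assignment is: b=False, r=True, g=False

Verification: With this assignment, all 12 clauses evaluate to true.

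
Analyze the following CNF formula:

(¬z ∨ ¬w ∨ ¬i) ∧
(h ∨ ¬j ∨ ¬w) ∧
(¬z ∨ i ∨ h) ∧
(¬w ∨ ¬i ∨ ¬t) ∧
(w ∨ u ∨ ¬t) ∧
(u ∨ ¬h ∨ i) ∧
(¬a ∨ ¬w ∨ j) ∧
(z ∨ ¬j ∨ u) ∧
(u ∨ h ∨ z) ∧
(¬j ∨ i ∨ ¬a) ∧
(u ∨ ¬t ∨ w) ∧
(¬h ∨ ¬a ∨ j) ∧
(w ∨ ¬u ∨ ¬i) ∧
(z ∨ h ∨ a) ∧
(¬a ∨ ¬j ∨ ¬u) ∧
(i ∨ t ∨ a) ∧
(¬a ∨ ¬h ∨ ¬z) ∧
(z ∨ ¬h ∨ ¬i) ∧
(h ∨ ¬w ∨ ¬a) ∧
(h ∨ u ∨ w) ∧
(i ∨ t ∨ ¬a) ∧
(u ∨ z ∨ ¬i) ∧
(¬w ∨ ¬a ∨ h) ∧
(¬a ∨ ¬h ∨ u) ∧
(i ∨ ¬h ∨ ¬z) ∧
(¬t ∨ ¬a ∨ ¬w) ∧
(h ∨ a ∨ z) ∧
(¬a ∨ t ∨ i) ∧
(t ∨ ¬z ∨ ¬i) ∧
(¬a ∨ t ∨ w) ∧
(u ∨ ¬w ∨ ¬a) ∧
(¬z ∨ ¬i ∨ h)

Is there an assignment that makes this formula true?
Yes

Yes, the formula is satisfiable.

One satisfying assignment is: z=False, a=True, j=False, h=False, t=True, i=False, u=True, w=False

Verification: With this assignment, all 32 clauses evaluate to true.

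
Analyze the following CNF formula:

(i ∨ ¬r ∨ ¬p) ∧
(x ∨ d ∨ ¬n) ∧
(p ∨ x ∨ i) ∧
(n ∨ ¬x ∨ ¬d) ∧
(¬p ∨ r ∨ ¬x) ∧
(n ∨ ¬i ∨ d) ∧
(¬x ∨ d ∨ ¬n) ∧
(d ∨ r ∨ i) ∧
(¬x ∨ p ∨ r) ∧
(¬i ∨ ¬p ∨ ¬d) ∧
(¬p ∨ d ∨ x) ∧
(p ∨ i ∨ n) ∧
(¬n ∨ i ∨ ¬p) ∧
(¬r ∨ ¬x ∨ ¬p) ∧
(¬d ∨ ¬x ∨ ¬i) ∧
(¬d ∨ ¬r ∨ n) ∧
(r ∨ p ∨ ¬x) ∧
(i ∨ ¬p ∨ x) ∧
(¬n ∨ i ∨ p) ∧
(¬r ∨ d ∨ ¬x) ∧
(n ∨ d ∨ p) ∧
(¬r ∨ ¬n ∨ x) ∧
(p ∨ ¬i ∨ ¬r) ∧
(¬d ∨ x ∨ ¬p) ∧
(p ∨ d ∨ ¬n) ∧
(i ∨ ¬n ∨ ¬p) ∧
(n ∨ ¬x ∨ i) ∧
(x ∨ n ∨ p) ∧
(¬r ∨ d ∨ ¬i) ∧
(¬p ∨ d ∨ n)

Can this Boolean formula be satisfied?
Yes

Yes, the formula is satisfiable.

One satisfying assignment is: p=False, i=True, d=True, r=False, n=True, x=False

Verification: With this assignment, all 30 clauses evaluate to true.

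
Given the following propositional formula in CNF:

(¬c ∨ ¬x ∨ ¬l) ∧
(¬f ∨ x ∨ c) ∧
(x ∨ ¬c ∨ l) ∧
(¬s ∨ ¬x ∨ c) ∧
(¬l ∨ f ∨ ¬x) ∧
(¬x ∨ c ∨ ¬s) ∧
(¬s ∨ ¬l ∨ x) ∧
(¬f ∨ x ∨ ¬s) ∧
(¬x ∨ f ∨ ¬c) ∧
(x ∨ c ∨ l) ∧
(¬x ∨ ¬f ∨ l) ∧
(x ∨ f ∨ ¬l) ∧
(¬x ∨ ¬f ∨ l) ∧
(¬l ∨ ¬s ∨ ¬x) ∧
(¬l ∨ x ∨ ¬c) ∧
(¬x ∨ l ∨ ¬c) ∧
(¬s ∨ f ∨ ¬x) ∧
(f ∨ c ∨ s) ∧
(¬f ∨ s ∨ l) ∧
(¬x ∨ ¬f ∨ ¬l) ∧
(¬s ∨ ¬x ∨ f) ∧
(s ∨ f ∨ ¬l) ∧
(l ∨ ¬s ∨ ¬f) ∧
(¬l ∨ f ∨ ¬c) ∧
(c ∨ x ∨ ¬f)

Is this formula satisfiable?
No

No, the formula is not satisfiable.

No assignment of truth values to the variables can make all 25 clauses true simultaneously.

The formula is UNSAT (unsatisfiable).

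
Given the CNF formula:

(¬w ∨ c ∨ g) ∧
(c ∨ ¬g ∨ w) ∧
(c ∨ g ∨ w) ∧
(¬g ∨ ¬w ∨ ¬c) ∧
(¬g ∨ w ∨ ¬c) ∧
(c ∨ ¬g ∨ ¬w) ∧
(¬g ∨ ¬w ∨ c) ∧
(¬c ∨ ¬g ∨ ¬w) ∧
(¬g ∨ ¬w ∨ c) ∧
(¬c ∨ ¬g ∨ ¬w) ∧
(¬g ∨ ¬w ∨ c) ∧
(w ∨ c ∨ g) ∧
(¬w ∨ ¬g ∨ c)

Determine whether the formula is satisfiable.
Yes

Yes, the formula is satisfiable.

One satisfying assignment is: c=True, g=False, w=False

Verification: With this assignment, all 13 clauses evaluate to true.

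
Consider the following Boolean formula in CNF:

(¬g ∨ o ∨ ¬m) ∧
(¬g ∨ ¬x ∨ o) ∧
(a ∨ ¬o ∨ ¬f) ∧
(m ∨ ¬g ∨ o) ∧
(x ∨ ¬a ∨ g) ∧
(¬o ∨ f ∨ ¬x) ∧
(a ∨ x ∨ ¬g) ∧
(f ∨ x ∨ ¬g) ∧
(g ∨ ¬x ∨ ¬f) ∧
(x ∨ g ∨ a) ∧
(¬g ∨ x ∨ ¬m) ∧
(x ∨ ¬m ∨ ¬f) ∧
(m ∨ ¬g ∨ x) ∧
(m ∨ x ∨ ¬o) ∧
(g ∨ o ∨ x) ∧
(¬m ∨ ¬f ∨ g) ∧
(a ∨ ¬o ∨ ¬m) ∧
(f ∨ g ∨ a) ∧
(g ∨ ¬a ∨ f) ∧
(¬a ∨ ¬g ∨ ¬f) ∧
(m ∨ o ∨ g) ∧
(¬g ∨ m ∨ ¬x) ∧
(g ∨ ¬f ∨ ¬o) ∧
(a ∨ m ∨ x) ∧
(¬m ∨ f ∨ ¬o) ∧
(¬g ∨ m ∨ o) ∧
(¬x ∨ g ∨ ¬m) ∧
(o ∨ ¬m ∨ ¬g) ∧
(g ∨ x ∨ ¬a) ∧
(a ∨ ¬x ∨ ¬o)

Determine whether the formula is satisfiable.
No

No, the formula is not satisfiable.

No assignment of truth values to the variables can make all 30 clauses true simultaneously.

The formula is UNSAT (unsatisfiable).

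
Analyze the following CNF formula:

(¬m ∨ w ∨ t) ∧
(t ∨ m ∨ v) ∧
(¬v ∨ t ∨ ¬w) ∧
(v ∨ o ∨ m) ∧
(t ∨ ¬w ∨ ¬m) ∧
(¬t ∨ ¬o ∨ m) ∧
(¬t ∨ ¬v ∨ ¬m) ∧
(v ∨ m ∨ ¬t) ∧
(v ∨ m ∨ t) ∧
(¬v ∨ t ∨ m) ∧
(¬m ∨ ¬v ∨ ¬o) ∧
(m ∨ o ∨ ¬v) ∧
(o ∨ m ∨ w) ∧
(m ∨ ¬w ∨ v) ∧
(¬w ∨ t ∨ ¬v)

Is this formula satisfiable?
Yes

Yes, the formula is satisfiable.

One satisfying assignment is: o=False, w=False, v=False, m=True, t=True

Verification: With this assignment, all 15 clauses evaluate to true.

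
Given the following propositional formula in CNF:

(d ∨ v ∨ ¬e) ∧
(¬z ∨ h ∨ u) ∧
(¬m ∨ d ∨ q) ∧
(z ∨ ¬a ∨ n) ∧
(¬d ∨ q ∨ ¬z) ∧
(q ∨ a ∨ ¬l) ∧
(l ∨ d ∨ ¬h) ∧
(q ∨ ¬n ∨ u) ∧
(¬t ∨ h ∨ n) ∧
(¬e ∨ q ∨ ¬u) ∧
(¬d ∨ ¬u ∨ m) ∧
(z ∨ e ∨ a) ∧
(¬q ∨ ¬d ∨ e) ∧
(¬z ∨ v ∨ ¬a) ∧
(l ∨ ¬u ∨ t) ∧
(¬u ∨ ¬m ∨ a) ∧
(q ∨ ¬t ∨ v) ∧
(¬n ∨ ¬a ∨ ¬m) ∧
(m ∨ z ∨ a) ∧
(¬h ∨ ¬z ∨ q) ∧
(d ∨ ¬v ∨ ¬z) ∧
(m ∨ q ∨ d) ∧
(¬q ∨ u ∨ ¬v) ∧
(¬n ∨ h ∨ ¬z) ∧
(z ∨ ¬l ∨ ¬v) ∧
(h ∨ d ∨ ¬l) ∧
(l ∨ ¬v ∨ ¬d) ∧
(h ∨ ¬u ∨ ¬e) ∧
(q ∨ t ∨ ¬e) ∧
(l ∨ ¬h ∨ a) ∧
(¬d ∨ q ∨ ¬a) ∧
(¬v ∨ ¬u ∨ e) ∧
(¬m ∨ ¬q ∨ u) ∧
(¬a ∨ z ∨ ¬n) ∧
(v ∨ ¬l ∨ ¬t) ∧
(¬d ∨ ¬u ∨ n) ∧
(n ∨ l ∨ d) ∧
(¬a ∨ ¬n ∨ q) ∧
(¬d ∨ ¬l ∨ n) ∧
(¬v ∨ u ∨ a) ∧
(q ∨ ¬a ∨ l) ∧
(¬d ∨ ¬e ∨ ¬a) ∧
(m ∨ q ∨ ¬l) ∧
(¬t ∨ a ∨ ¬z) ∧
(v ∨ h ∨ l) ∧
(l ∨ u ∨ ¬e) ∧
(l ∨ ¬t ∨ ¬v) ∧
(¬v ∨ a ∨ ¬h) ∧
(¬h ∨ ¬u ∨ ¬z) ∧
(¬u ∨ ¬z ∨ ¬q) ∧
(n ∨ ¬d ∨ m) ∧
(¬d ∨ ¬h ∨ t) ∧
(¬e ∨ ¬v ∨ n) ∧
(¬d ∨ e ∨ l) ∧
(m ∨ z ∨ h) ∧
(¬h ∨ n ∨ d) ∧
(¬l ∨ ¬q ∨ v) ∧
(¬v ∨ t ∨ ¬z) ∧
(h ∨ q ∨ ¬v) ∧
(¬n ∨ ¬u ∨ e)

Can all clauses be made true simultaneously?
No

No, the formula is not satisfiable.

No assignment of truth values to the variables can make all 60 clauses true simultaneously.

The formula is UNSAT (unsatisfiable).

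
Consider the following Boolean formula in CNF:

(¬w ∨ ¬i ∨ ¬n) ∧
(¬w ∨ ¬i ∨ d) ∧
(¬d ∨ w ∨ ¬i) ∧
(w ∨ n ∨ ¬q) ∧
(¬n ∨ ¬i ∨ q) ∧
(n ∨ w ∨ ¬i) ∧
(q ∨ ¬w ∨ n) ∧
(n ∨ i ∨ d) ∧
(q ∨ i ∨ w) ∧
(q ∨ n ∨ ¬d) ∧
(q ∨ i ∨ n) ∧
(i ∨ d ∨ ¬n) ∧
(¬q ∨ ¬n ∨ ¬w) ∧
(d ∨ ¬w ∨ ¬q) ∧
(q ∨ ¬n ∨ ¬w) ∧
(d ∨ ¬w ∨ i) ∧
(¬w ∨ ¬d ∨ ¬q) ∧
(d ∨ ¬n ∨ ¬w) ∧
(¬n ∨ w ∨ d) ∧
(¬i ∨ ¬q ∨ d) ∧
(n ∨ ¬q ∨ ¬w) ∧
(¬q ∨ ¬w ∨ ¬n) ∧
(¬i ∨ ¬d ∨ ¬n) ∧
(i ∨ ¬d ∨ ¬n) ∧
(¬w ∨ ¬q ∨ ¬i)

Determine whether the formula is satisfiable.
No

No, the formula is not satisfiable.

No assignment of truth values to the variables can make all 25 clauses true simultaneously.

The formula is UNSAT (unsatisfiable).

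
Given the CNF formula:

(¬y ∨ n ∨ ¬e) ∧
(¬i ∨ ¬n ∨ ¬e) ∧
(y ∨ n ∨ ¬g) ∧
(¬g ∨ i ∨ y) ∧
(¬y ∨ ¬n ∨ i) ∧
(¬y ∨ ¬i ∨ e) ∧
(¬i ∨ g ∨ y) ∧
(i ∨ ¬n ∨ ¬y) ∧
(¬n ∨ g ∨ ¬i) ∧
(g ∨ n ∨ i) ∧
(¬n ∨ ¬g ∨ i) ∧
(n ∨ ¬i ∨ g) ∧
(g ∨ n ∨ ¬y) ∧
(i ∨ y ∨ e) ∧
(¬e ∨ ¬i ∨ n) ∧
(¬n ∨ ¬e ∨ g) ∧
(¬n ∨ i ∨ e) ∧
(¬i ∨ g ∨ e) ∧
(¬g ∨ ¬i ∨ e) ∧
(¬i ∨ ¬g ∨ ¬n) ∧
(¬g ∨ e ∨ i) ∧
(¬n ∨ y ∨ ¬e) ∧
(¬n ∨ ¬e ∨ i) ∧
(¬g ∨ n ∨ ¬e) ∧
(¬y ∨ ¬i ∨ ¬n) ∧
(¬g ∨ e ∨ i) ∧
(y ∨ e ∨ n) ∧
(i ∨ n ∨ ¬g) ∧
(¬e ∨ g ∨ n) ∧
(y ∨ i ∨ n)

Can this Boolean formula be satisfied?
No

No, the formula is not satisfiable.

No assignment of truth values to the variables can make all 30 clauses true simultaneously.

The formula is UNSAT (unsatisfiable).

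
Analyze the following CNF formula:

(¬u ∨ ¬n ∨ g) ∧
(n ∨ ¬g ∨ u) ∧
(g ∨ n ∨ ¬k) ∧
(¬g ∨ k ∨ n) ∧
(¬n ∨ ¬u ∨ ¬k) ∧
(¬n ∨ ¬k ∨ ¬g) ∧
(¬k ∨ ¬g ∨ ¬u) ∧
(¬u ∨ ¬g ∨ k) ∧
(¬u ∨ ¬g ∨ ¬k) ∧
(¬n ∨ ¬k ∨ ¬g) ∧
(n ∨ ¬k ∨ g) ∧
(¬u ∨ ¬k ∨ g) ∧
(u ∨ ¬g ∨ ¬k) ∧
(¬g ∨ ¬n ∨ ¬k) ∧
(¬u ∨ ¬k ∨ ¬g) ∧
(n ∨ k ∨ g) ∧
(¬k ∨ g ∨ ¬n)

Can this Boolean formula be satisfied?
Yes

Yes, the formula is satisfiable.

One satisfying assignment is: k=False, n=True, g=False, u=False

Verification: With this assignment, all 17 clauses evaluate to true.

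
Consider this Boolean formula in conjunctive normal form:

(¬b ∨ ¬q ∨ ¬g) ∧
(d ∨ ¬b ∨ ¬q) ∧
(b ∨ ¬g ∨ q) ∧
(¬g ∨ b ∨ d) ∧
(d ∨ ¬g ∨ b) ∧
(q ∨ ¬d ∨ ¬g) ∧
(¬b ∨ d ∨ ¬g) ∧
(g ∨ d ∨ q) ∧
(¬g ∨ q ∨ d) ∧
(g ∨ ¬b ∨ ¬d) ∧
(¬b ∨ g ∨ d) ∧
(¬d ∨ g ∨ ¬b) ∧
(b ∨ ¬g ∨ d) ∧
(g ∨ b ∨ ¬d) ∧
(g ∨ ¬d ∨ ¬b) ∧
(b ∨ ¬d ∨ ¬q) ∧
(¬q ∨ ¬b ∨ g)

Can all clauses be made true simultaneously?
Yes

Yes, the formula is satisfiable.

One satisfying assignment is: d=False, b=False, q=True, g=False

Verification: With this assignment, all 17 clauses evaluate to true.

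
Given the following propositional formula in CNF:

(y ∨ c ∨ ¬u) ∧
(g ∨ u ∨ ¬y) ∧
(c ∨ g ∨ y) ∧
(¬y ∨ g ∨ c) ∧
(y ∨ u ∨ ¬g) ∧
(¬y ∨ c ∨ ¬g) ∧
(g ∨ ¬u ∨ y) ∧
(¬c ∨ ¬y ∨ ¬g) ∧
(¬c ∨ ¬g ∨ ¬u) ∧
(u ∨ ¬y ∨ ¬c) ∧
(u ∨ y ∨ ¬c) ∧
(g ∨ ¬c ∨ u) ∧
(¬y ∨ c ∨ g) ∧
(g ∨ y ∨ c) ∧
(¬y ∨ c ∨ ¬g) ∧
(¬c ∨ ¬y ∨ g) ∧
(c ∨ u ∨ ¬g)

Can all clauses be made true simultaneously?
No

No, the formula is not satisfiable.

No assignment of truth values to the variables can make all 17 clauses true simultaneously.

The formula is UNSAT (unsatisfiable).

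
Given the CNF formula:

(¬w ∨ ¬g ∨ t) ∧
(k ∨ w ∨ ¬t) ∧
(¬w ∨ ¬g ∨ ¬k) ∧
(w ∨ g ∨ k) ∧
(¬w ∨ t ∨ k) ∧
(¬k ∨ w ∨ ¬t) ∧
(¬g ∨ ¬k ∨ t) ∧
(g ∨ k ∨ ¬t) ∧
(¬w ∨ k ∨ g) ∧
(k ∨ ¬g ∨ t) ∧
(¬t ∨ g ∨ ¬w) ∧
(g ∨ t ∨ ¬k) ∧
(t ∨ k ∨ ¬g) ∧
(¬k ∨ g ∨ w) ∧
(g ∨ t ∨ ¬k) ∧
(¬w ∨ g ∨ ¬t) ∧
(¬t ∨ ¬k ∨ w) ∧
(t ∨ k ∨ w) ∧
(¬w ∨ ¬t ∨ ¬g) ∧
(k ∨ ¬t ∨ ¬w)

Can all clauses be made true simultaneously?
No

No, the formula is not satisfiable.

No assignment of truth values to the variables can make all 20 clauses true simultaneously.

The formula is UNSAT (unsatisfiable).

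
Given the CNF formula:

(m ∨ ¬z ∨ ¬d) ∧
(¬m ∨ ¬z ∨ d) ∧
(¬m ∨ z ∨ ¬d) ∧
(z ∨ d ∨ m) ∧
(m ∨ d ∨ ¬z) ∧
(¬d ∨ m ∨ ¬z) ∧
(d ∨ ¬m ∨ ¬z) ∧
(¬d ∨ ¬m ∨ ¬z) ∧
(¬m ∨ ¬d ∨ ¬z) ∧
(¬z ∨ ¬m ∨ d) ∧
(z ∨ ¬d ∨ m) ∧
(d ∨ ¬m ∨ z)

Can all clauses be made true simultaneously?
No

No, the formula is not satisfiable.

No assignment of truth values to the variables can make all 12 clauses true simultaneously.

The formula is UNSAT (unsatisfiable).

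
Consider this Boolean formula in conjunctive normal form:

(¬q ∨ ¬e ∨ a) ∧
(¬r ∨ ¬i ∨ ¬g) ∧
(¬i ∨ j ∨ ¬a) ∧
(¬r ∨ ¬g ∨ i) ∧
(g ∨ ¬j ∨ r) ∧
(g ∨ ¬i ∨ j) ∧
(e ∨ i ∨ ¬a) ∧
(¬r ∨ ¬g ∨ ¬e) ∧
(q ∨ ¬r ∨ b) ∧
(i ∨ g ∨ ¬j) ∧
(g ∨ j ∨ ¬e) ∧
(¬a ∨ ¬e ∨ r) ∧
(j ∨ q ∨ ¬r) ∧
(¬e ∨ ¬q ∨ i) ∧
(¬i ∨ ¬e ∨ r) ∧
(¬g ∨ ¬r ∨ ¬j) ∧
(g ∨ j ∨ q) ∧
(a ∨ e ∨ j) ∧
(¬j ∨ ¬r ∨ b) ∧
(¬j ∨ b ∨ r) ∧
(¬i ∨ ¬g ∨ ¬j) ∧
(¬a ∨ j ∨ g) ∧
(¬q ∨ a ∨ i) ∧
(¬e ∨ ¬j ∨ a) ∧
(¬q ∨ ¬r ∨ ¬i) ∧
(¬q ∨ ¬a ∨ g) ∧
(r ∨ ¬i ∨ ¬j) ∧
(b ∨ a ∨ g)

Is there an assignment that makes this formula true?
Yes

Yes, the formula is satisfiable.

One satisfying assignment is: i=False, g=True, q=False, b=False, a=False, j=False, e=True, r=False

Verification: With this assignment, all 28 clauses evaluate to true.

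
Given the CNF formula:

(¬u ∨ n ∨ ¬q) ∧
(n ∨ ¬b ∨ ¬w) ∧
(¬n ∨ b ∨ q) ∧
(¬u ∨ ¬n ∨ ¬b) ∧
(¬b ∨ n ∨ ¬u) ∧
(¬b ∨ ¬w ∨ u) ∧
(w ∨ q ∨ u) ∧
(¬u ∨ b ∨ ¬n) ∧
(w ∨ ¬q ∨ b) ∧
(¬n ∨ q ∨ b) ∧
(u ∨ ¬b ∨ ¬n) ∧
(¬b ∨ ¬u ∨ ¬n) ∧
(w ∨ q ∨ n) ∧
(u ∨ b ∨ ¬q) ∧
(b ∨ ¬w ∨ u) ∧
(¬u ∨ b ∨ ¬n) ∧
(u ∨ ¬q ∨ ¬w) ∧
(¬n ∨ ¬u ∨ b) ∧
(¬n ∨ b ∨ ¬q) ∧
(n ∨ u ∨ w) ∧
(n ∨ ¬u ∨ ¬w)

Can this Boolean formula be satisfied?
No

No, the formula is not satisfiable.

No assignment of truth values to the variables can make all 21 clauses true simultaneously.

The formula is UNSAT (unsatisfiable).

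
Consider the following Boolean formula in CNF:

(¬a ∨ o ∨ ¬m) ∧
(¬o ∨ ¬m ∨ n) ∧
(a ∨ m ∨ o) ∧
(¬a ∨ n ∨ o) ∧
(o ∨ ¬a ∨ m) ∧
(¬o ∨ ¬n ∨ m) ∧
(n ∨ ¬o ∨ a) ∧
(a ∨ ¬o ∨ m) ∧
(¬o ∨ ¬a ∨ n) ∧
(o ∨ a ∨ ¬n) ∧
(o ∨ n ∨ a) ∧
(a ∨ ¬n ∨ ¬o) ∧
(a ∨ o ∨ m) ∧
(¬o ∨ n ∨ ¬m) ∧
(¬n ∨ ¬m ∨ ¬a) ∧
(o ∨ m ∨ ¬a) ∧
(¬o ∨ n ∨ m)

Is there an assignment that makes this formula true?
No

No, the formula is not satisfiable.

No assignment of truth values to the variables can make all 17 clauses true simultaneously.

The formula is UNSAT (unsatisfiable).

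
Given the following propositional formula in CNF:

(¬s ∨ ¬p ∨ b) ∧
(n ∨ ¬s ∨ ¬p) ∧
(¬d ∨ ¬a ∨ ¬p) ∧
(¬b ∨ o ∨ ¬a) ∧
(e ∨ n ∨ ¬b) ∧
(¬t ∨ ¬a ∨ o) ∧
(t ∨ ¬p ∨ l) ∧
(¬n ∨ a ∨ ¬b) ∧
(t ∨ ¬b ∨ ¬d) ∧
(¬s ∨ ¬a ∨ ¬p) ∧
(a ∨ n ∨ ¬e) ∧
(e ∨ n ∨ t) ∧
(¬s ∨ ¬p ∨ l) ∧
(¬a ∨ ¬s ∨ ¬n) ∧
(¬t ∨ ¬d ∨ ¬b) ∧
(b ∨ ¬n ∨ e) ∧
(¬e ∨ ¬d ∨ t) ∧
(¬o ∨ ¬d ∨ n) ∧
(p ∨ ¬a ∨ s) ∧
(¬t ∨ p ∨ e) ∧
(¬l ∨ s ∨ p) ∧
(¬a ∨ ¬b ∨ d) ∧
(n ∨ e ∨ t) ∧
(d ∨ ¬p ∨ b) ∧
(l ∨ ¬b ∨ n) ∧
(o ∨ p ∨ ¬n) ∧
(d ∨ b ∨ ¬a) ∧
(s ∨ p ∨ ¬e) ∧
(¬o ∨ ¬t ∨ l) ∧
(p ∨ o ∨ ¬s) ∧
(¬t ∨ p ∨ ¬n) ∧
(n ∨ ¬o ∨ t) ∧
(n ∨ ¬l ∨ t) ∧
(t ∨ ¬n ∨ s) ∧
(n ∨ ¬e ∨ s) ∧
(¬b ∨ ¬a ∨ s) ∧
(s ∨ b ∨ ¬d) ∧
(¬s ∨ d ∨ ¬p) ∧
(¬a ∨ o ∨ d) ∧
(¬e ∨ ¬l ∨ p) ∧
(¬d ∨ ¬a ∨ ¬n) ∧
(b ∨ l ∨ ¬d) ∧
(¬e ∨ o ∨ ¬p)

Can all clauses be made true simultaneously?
Yes

Yes, the formula is satisfiable.

One satisfying assignment is: s=True, a=False, p=False, l=False, n=True, d=False, o=True, t=False, e=True, b=False

Verification: With this assignment, all 43 clauses evaluate to true.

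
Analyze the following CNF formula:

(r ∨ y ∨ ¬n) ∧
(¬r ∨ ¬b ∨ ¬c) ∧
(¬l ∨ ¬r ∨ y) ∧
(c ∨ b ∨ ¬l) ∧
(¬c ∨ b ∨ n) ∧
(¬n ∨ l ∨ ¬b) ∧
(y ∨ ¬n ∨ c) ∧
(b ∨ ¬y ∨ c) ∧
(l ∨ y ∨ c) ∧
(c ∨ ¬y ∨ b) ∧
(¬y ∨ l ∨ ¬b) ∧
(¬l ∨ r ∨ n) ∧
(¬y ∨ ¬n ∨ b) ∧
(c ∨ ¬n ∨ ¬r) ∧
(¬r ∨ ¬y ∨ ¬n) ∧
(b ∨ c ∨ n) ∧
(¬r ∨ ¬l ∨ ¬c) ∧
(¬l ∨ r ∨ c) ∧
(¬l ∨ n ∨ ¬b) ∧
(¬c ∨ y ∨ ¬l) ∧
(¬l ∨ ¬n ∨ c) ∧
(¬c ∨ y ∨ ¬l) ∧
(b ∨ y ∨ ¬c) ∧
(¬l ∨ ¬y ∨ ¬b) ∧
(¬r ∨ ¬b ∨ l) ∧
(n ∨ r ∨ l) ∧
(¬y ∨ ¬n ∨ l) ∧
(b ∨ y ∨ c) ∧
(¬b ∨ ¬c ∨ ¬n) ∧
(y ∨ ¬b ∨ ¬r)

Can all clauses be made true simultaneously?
No

No, the formula is not satisfiable.

No assignment of truth values to the variables can make all 30 clauses true simultaneously.

The formula is UNSAT (unsatisfiable).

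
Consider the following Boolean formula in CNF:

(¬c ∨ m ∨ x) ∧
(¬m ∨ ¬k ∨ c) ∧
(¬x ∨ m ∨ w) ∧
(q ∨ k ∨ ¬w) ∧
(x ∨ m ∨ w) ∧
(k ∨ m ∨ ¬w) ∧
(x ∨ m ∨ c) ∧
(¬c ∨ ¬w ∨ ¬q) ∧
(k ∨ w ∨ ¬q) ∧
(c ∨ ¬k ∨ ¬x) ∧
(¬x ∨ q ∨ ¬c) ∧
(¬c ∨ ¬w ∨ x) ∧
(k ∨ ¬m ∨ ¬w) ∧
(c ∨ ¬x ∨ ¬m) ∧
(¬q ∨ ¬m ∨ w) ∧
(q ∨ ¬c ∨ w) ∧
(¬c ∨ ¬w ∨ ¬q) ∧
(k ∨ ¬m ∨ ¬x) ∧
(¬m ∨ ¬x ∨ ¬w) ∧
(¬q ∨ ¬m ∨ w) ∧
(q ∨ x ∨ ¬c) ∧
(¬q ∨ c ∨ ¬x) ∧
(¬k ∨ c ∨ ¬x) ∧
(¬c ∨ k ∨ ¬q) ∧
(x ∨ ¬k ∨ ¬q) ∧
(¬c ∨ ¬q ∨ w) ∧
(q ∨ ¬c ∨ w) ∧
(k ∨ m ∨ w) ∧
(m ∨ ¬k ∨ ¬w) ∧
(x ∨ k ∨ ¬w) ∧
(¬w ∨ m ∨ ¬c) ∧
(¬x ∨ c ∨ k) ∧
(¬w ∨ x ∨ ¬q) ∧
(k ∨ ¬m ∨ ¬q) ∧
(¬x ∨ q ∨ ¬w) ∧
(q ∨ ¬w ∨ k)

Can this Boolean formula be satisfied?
Yes

Yes, the formula is satisfiable.

One satisfying assignment is: w=False, x=False, m=True, q=False, k=False, c=False

Verification: With this assignment, all 36 clauses evaluate to true.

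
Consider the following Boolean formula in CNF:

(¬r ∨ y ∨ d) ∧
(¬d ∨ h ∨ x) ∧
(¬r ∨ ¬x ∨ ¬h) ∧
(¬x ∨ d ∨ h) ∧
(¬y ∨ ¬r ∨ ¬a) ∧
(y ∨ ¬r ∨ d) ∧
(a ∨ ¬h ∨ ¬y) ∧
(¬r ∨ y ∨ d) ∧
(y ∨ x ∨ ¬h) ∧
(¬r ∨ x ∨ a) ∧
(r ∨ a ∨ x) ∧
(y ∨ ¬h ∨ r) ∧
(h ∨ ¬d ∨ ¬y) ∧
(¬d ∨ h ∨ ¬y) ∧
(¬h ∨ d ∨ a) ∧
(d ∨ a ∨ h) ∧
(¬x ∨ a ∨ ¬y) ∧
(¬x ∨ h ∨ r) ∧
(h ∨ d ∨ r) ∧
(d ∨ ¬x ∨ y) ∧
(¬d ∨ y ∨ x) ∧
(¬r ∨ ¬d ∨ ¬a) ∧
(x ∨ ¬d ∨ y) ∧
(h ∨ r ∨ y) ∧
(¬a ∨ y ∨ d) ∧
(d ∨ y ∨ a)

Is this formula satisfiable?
Yes

Yes, the formula is satisfiable.

One satisfying assignment is: h=False, r=True, a=False, d=True, x=True, y=False

Verification: With this assignment, all 26 clauses evaluate to true.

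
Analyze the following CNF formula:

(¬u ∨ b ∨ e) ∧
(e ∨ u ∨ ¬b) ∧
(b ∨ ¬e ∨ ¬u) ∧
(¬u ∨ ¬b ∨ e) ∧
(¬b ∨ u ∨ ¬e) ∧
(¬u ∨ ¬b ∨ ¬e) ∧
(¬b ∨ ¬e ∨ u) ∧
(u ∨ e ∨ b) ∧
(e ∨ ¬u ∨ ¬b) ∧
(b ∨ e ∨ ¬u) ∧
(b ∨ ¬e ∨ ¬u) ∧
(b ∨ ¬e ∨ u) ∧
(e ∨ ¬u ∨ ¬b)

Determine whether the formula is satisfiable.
No

No, the formula is not satisfiable.

No assignment of truth values to the variables can make all 13 clauses true simultaneously.

The formula is UNSAT (unsatisfiable).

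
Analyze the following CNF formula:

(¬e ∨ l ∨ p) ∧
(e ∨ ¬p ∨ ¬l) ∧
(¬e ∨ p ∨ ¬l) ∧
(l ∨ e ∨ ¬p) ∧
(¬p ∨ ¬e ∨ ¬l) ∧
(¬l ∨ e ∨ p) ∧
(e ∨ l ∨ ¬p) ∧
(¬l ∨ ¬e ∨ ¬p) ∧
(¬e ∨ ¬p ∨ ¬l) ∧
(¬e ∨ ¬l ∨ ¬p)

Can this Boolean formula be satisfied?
Yes

Yes, the formula is satisfiable.

One satisfying assignment is: l=False, e=False, p=False

Verification: With this assignment, all 10 clauses evaluate to true.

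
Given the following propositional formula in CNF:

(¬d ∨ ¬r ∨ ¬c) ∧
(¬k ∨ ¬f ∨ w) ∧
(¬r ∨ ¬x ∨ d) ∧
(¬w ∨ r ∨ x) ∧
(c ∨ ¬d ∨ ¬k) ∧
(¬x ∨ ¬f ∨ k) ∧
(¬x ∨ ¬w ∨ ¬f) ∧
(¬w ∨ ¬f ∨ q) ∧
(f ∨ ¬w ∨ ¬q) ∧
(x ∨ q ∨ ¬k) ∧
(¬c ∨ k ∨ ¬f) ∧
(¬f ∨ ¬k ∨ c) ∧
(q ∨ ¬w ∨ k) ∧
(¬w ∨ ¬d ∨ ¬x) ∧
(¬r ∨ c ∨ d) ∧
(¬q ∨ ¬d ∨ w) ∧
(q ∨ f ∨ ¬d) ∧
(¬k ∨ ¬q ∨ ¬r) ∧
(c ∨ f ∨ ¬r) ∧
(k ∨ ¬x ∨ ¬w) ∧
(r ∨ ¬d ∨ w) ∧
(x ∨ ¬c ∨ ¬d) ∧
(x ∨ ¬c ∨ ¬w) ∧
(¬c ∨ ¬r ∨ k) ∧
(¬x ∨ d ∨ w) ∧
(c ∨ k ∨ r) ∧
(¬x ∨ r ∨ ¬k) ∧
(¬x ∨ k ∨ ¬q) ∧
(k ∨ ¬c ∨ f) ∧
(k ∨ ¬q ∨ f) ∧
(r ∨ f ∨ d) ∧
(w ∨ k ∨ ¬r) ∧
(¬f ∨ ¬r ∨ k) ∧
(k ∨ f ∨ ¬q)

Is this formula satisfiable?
No

No, the formula is not satisfiable.

No assignment of truth values to the variables can make all 34 clauses true simultaneously.

The formula is UNSAT (unsatisfiable).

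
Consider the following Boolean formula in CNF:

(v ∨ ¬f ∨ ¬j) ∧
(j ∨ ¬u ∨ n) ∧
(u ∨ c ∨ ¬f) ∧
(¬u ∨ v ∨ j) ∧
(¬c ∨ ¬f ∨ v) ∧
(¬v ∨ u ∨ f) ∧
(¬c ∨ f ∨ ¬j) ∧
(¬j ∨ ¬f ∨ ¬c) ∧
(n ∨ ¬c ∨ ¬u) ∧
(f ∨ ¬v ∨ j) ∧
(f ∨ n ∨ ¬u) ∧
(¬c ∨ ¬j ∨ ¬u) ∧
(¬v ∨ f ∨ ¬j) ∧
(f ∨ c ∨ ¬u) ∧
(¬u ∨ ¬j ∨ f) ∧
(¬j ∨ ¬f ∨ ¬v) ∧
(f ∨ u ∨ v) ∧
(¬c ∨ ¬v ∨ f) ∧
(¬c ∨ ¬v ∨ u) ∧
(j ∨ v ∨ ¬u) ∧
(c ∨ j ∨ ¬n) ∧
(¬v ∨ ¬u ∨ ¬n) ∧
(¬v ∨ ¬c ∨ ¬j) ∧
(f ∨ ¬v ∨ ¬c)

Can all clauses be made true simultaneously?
No

No, the formula is not satisfiable.

No assignment of truth values to the variables can make all 24 clauses true simultaneously.

The formula is UNSAT (unsatisfiable).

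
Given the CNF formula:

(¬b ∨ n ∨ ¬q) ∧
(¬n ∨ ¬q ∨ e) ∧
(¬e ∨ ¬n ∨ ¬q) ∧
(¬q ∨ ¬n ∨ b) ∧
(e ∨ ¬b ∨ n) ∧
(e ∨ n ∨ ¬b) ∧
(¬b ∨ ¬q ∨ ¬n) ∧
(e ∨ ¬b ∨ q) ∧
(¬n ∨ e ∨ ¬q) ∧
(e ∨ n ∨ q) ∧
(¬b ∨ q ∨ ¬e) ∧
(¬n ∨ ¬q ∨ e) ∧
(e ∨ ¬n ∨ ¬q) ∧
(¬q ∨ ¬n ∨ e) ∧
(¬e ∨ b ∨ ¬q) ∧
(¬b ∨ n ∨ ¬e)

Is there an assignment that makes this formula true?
Yes

Yes, the formula is satisfiable.

One satisfying assignment is: n=True, e=False, b=False, q=False

Verification: With this assignment, all 16 clauses evaluate to true.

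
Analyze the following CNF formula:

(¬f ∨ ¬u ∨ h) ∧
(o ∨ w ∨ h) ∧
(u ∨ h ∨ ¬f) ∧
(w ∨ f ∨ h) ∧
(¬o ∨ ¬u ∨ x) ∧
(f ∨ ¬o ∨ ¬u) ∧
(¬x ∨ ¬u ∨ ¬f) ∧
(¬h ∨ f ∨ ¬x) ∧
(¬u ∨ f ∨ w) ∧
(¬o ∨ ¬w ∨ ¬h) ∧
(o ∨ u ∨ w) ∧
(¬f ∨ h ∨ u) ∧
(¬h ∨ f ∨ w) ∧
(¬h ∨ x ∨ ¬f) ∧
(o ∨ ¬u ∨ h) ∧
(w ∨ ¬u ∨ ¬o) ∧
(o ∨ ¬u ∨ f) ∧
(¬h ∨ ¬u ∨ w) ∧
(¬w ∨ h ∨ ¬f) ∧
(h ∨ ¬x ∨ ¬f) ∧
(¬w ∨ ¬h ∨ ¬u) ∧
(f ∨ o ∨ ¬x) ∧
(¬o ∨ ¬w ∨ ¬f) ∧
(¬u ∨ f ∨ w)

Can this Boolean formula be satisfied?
Yes

Yes, the formula is satisfiable.

One satisfying assignment is: u=False, x=False, f=False, w=True, o=False, h=True

Verification: With this assignment, all 24 clauses evaluate to true.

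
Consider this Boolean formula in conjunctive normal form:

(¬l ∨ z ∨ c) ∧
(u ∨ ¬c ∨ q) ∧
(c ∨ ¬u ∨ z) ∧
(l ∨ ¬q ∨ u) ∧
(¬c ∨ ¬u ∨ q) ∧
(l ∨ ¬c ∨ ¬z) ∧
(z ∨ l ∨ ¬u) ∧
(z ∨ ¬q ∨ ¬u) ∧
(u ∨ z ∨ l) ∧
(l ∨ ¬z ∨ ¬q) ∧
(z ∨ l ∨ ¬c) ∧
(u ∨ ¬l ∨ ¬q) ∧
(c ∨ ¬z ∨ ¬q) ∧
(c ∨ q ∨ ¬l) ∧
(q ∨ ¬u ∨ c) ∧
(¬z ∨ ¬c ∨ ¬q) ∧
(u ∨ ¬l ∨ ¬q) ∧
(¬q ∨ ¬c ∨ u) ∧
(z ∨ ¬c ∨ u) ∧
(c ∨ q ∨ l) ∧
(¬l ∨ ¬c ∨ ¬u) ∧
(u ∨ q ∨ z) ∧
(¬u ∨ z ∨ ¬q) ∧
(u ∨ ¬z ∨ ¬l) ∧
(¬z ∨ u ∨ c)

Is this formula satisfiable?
No

No, the formula is not satisfiable.

No assignment of truth values to the variables can make all 25 clauses true simultaneously.

The formula is UNSAT (unsatisfiable).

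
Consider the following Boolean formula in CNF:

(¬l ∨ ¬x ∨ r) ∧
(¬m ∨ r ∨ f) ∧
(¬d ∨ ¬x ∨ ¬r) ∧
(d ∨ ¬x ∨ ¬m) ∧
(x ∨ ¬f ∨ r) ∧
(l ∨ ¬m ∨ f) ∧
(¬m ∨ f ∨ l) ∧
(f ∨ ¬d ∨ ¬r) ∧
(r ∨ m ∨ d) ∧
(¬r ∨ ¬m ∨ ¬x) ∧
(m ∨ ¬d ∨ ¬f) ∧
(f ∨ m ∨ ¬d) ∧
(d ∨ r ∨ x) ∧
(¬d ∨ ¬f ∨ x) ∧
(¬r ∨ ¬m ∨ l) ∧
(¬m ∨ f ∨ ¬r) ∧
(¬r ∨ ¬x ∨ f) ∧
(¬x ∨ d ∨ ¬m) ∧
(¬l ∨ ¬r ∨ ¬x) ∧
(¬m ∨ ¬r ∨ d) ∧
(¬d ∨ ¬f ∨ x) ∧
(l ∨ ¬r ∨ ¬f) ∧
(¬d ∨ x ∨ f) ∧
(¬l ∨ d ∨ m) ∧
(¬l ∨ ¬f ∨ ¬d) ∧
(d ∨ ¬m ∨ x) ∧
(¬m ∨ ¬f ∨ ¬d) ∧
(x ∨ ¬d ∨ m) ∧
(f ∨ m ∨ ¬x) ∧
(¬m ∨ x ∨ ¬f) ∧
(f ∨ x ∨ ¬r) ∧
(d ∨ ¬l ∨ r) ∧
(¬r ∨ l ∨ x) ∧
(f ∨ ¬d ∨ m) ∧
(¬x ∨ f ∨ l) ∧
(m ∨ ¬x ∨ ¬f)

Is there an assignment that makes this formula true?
No

No, the formula is not satisfiable.

No assignment of truth values to the variables can make all 36 clauses true simultaneously.

The formula is UNSAT (unsatisfiable).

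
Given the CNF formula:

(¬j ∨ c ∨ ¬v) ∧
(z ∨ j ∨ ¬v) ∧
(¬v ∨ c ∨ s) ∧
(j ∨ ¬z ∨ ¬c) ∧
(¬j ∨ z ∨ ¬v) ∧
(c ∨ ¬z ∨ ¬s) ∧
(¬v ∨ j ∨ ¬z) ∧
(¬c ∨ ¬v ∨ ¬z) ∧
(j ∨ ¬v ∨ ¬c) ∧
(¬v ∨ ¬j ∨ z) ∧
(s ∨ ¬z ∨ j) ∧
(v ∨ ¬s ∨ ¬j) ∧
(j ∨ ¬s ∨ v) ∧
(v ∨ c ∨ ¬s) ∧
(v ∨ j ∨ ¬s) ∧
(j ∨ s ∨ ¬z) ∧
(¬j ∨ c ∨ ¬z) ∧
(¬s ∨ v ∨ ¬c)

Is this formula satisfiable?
Yes

Yes, the formula is satisfiable.

One satisfying assignment is: s=False, c=False, j=False, z=False, v=False

Verification: With this assignment, all 18 clauses evaluate to true.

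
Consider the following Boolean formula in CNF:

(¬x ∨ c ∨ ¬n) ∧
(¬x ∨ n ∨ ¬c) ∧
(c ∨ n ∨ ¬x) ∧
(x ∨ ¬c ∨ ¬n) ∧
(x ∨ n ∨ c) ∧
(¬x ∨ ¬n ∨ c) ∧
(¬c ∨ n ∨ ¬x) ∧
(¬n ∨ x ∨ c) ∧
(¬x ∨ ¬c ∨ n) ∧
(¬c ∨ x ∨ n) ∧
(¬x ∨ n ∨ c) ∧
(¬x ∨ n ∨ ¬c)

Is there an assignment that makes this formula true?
Yes

Yes, the formula is satisfiable.

One satisfying assignment is: x=True, c=True, n=True

Verification: With this assignment, all 12 clauses evaluate to true.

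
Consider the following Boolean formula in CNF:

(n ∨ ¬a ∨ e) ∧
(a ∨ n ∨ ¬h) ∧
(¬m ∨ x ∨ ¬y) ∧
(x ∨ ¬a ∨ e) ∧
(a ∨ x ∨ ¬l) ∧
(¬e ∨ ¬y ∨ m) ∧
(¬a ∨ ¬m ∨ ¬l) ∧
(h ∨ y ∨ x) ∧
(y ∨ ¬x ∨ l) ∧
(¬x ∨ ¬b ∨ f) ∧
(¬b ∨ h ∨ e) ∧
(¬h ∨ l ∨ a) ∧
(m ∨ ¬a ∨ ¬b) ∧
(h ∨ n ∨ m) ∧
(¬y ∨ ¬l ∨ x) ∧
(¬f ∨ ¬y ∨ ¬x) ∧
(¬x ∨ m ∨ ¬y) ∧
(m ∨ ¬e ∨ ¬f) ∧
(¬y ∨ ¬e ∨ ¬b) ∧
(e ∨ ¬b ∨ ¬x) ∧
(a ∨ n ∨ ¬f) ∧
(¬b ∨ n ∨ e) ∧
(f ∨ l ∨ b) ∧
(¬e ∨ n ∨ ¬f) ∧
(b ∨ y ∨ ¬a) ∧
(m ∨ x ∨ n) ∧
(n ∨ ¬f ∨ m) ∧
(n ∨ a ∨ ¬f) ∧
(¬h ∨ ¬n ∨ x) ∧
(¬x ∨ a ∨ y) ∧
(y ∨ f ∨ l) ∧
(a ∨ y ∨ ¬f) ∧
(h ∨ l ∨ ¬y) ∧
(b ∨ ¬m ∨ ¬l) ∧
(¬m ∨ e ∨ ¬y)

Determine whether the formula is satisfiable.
No

No, the formula is not satisfiable.

No assignment of truth values to the variables can make all 35 clauses true simultaneously.

The formula is UNSAT (unsatisfiable).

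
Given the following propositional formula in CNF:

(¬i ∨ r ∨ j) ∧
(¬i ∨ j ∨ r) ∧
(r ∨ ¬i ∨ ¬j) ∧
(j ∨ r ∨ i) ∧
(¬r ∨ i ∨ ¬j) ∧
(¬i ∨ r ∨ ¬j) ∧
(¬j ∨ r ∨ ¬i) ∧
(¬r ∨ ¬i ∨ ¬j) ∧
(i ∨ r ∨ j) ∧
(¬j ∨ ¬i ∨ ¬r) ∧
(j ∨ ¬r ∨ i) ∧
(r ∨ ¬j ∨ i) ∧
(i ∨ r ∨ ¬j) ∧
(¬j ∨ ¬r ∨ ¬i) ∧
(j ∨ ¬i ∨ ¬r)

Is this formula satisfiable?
No

No, the formula is not satisfiable.

No assignment of truth values to the variables can make all 15 clauses true simultaneously.

The formula is UNSAT (unsatisfiable).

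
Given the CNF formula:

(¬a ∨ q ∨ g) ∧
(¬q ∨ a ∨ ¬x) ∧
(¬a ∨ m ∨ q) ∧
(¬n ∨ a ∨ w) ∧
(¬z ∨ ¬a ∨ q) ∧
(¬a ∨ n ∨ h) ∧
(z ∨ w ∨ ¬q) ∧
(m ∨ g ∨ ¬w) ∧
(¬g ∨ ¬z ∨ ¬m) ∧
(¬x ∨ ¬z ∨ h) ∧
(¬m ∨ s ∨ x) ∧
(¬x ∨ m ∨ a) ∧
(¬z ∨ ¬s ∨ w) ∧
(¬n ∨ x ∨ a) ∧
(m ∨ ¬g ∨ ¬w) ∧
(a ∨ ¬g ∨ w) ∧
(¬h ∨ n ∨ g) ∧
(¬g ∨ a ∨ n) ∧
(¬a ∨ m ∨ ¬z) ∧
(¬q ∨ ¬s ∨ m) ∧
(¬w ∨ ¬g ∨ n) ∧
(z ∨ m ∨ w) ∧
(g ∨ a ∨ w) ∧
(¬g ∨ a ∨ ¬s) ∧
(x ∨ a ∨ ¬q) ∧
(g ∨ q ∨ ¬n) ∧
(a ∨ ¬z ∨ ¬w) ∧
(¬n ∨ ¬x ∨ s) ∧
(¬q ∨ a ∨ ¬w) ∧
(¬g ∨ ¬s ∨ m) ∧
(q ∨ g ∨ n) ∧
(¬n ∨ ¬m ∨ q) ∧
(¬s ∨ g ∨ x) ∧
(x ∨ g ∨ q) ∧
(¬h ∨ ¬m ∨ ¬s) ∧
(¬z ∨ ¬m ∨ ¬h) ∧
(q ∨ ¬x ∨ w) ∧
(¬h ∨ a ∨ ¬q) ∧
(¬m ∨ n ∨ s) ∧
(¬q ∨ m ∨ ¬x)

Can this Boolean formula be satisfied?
Yes

Yes, the formula is satisfiable.

One satisfying assignment is: x=False, a=True, w=True, s=True, q=True, m=True, h=False, z=False, n=True, g=True

Verification: With this assignment, all 40 clauses evaluate to true.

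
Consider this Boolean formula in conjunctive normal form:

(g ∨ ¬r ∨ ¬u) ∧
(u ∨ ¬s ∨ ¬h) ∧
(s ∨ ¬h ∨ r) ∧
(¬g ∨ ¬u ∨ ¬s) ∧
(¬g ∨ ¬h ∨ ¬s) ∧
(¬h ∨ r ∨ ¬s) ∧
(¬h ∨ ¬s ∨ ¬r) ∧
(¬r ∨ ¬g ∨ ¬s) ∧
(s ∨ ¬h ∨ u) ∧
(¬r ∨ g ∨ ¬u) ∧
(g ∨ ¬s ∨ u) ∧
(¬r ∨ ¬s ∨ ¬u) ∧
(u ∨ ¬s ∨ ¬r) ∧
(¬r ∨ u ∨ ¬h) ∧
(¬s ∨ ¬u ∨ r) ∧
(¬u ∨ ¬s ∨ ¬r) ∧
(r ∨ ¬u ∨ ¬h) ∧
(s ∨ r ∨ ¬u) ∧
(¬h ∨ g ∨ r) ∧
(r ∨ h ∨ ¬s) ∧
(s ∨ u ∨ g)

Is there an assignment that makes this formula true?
Yes

Yes, the formula is satisfiable.

One satisfying assignment is: u=False, r=False, s=False, g=True, h=False

Verification: With this assignment, all 21 clauses evaluate to true.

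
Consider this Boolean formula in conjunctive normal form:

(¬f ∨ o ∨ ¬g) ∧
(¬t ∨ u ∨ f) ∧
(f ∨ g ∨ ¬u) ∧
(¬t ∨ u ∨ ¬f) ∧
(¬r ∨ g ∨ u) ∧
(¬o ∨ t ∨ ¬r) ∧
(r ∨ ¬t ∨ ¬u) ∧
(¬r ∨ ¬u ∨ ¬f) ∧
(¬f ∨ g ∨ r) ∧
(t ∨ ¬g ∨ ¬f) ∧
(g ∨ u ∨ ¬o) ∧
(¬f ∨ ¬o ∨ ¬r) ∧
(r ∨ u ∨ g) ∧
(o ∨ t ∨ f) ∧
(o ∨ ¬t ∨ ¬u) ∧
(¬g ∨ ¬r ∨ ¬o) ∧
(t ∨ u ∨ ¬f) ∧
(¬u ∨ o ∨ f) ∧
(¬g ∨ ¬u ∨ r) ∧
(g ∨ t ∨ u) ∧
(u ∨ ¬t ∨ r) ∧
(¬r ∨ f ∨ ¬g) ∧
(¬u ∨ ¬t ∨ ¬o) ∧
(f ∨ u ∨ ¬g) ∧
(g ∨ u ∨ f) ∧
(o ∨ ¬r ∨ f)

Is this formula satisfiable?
No

No, the formula is not satisfiable.

No assignment of truth values to the variables can make all 26 clauses true simultaneously.

The formula is UNSAT (unsatisfiable).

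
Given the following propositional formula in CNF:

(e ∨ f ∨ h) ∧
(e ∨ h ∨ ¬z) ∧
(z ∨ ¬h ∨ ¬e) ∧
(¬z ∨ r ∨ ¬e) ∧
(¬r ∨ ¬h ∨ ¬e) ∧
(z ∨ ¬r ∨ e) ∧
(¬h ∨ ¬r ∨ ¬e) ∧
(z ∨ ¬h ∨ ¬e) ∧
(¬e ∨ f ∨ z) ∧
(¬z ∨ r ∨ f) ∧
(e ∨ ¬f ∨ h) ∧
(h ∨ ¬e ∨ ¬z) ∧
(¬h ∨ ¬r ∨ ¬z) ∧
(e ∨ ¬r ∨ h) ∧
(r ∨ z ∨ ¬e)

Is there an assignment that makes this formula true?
Yes

Yes, the formula is satisfiable.

One satisfying assignment is: h=False, e=True, r=True, f=True, z=False

Verification: With this assignment, all 15 clauses evaluate to true.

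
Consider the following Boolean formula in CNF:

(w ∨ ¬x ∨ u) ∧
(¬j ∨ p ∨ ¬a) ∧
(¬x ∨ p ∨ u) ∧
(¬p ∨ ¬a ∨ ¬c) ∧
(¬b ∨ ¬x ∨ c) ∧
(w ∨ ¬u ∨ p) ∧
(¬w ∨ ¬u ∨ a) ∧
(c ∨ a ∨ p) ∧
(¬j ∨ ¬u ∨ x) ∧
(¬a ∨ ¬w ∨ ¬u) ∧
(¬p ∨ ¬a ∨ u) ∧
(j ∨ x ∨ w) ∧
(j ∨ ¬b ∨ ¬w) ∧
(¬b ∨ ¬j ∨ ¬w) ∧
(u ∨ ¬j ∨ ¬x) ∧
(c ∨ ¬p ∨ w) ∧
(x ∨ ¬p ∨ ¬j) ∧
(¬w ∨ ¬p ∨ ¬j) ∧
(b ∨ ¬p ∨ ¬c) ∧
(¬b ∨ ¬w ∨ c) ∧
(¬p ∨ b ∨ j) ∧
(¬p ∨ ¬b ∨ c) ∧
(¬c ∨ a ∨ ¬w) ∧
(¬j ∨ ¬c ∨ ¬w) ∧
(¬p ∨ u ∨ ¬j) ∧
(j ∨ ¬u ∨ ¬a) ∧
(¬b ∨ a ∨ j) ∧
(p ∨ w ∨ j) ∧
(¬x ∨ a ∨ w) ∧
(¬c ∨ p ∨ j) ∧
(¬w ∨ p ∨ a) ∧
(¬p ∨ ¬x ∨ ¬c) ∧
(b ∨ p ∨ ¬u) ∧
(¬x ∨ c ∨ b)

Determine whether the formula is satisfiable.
Yes

Yes, the formula is satisfiable.

One satisfying assignment is: w=True, j=False, c=False, p=False, a=True, u=False, x=False, b=False

Verification: With this assignment, all 34 clauses evaluate to true.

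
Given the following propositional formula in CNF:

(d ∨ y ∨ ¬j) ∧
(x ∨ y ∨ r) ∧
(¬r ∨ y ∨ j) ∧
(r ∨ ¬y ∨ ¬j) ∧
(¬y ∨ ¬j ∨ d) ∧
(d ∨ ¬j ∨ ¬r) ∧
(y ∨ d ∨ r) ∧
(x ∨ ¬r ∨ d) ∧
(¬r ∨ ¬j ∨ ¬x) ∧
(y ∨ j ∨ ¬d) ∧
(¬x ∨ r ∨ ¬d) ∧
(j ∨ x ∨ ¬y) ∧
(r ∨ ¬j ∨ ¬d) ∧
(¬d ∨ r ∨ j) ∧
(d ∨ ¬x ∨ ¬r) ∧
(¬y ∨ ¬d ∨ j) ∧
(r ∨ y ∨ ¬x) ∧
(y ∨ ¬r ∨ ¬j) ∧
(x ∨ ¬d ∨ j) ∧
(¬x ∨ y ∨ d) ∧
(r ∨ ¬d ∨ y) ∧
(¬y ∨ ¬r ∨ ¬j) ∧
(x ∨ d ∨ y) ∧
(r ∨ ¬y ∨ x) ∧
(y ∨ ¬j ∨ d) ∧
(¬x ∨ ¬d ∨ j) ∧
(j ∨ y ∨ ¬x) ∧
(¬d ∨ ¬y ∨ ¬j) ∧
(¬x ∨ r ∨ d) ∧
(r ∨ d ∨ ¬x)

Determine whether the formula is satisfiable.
No

No, the formula is not satisfiable.

No assignment of truth values to the variables can make all 30 clauses true simultaneously.

The formula is UNSAT (unsatisfiable).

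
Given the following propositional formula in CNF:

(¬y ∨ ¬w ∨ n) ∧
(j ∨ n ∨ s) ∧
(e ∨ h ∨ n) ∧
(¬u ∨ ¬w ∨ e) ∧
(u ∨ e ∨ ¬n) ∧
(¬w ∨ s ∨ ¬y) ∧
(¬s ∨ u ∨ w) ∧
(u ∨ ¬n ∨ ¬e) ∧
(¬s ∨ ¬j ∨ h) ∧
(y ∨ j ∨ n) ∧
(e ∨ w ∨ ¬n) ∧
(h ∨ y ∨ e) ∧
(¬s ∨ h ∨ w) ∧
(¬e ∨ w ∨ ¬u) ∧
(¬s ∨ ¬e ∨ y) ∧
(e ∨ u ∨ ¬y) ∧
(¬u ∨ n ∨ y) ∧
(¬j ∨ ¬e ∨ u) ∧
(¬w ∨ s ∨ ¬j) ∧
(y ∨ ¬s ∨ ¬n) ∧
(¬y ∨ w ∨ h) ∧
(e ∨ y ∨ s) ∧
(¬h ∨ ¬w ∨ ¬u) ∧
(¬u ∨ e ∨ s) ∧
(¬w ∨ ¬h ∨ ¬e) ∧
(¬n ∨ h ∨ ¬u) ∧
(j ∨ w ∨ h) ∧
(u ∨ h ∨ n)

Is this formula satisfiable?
Yes

Yes, the formula is satisfiable.

One satisfying assignment is: y=False, s=True, w=True, n=False, j=True, h=True, e=False, u=False

Verification: With this assignment, all 28 clauses evaluate to true.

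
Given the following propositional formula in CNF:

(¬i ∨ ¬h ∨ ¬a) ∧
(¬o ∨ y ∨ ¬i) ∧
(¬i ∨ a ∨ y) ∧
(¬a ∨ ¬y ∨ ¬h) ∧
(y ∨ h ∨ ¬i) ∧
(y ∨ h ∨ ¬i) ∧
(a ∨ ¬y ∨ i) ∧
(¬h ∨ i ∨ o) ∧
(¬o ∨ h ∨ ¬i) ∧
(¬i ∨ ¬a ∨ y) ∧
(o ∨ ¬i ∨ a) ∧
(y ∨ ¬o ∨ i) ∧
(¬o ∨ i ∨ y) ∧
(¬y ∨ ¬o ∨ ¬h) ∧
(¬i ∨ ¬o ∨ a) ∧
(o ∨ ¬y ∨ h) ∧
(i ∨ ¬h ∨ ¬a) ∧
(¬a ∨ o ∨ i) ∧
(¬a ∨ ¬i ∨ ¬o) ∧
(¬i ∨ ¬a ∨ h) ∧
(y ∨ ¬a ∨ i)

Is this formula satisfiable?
Yes

Yes, the formula is satisfiable.

One satisfying assignment is: o=False, a=False, i=False, y=False, h=False

Verification: With this assignment, all 21 clauses evaluate to true.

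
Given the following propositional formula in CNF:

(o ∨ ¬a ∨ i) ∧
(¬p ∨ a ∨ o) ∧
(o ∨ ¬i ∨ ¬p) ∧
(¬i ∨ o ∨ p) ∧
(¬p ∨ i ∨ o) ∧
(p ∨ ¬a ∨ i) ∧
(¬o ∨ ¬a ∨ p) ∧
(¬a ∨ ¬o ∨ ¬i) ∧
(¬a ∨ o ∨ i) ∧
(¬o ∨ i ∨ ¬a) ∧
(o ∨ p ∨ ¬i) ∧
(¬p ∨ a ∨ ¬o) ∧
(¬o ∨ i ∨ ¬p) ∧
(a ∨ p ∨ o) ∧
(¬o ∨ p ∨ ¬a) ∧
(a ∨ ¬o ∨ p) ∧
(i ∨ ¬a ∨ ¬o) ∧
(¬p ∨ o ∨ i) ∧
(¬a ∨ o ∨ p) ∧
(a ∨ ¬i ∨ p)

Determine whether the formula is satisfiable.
No

No, the formula is not satisfiable.

No assignment of truth values to the variables can make all 20 clauses true simultaneously.

The formula is UNSAT (unsatisfiable).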